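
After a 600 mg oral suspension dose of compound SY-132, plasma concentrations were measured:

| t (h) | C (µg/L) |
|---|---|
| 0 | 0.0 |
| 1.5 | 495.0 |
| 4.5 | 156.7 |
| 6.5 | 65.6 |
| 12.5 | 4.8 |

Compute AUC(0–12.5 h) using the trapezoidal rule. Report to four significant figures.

Trapezoidal AUC_0→12.5:
  [0→1.5]: (0.0+495.0)/2 × 1.5 = 371.25
  [1.5→4.5]: (495.0+156.7)/2 × 3 = 977.55
  [4.5→6.5]: (156.7+65.6)/2 × 2 = 222.3
  [6.5→12.5]: (65.6+4.8)/2 × 6 = 211.2
  Sum = 1782.3 µg/L·h

AUC = 1782 µg/L·h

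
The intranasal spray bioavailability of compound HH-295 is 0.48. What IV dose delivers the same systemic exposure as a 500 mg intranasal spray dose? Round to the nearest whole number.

D_iv = 240 mg

Systemic exposure from an extravascular dose = F × D_ev, so the equivalent IV dose is F × D_ev.
D_iv = F × D_ev = 0.48 × 500 = 240 mg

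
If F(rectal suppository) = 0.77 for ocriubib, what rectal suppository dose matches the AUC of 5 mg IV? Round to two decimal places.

For equal systemic exposure: F × D_ev = D_iv
D_ev = D_iv / F = 5 / 0.77 = 6.49351 mg

D_rectal = 6.49 mg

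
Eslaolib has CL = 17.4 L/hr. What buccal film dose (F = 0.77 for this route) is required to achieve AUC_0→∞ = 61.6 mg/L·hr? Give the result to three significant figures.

Dose = 1390 mg

Dose = CL × AUC_0→∞ / F
     = 17.4 × 61.6 / 0.77 = 1392 mg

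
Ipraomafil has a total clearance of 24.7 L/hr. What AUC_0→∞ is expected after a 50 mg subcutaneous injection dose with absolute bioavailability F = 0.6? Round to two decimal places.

AUC = 1.21 mg/L·hr

AUC_0→∞ = F × Dose / CL
        = 0.6 × 50 / 24.7 = 1.21457 mg/L·hr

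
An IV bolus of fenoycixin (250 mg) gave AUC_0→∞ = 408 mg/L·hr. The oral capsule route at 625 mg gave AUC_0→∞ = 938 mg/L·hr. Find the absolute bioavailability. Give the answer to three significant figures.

F = 0.920

F = (AUC_ev / D_ev) / (AUC_iv / D_iv)
  = (938/625) / (408/250)
  = 1.5008 / 1.632 = 0.9196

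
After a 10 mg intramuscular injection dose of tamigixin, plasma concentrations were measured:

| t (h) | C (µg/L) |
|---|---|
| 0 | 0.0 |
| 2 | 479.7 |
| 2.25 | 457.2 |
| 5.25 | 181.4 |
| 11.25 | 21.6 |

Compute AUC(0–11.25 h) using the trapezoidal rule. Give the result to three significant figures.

Trapezoidal AUC_0→11.25:
  [0→2]: (0.0+479.7)/2 × 2 = 479.7
  [2→2.25]: (479.7+457.2)/2 × 0.25 = 117.1125
  [2.25→5.25]: (457.2+181.4)/2 × 3 = 957.9
  [5.25→11.25]: (181.4+21.6)/2 × 6 = 609.0
  Sum = 2163.7125 µg/L·h

AUC = 2160 µg/L·h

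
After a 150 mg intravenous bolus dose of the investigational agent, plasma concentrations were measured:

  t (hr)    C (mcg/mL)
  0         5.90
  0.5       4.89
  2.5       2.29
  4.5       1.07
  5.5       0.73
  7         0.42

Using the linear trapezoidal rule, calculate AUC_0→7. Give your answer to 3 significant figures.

Trapezoidal AUC_0→7:
  [0→0.5]: (5.90+4.89)/2 × 0.5 = 2.6975
  [0.5→2.5]: (4.89+2.29)/2 × 2 = 7.18
  [2.5→4.5]: (2.29+1.07)/2 × 2 = 3.36
  [4.5→5.5]: (1.07+0.73)/2 × 1 = 0.9
  [5.5→7]: (0.73+0.42)/2 × 1.5 = 0.8625
  Sum = 15.0 mcg/mL·hr

AUC = 15.0 mcg/mL·hr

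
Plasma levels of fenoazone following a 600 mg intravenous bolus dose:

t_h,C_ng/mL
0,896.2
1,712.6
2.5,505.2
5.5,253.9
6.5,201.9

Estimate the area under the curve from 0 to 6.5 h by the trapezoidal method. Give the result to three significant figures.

Trapezoidal AUC_0→6.5:
  [0→1]: (896.2+712.6)/2 × 1 = 804.4
  [1→2.5]: (712.6+505.2)/2 × 1.5 = 913.35
  [2.5→5.5]: (505.2+253.9)/2 × 3 = 1138.65
  [5.5→6.5]: (253.9+201.9)/2 × 1 = 227.9
  Sum = 3084.3 ng/mL·h

AUC = 3080 ng/mL·h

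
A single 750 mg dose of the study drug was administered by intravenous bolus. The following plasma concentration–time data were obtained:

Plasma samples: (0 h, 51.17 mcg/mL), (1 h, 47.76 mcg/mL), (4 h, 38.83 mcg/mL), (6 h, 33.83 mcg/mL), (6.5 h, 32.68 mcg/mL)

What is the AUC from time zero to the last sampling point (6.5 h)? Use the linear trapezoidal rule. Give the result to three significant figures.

Trapezoidal AUC_0→6.5:
  [0→1]: (51.17+47.76)/2 × 1 = 49.465
  [1→4]: (47.76+38.83)/2 × 3 = 129.885
  [4→6]: (38.83+33.83)/2 × 2 = 72.66
  [6→6.5]: (33.83+32.68)/2 × 0.5 = 16.6275
  Sum = 268.6375 mcg/mL·h

AUC = 269 mcg/mL·h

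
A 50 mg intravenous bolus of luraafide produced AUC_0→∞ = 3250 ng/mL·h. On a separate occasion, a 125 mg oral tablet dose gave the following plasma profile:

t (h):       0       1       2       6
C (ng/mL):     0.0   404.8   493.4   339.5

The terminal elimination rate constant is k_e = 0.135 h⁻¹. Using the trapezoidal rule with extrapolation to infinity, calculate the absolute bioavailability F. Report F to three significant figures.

Trapezoidal AUC_0→6 (oral tablet):
  [0→1]: (0.0+404.8)/2 × 1 = 202.4
  [1→2]: (404.8+493.4)/2 × 1 = 449.1
  [2→6]: (493.4+339.5)/2 × 4 = 1665.8
  Sum = 2317.3 ng/mL·h
Tail: C_last/k_e = 339.5/0.135 = 2514.815
AUC_0→∞ (oral tablet) = 2317.3 + 2514.815 = 4832.115 ng/mL·h
F = (AUC_ev/D_ev)/(AUC_iv/D_iv) = (4832.115/125)/(3250/50) = 38.65692/65 = 0.5947

F = 0.595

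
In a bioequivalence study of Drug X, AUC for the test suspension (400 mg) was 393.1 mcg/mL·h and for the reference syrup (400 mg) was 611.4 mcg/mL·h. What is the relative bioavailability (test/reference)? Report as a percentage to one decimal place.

F_rel = 64.3%

F_rel = (AUC_test/D_test) / (AUC_ref/D_ref)
      = (393.1/400) / (611.4/400)
      = 0.98275 / 1.5285 = 0.6430 = 64.30%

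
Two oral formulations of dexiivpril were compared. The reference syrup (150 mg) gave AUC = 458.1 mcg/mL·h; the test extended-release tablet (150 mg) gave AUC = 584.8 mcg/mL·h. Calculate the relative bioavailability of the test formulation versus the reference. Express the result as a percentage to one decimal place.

F_rel = (AUC_test/D_test) / (AUC_ref/D_ref)
      = (584.8/150) / (458.1/150)
      = 3.89867 / 3.054 = 1.2766 = 127.66%

F_rel = 127.7%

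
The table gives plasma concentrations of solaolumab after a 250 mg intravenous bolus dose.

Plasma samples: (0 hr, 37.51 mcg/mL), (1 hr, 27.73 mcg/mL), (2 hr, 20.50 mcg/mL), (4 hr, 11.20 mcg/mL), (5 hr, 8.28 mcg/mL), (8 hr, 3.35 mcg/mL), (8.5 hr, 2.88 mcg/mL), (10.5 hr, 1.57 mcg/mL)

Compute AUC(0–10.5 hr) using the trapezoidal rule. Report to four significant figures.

AUC = 121.6 mcg/mL·hr

Trapezoidal AUC_0→10.5:
  [0→1]: (37.51+27.73)/2 × 1 = 32.62
  [1→2]: (27.73+20.50)/2 × 1 = 24.115
  [2→4]: (20.50+11.20)/2 × 2 = 31.7
  [4→5]: (11.20+8.28)/2 × 1 = 9.74
  [5→8]: (8.28+3.35)/2 × 3 = 17.445
  [8→8.5]: (3.35+2.88)/2 × 0.5 = 1.5575
  [8.5→10.5]: (2.88+1.57)/2 × 2 = 4.45
  Sum = 121.6275 mcg/mL·hr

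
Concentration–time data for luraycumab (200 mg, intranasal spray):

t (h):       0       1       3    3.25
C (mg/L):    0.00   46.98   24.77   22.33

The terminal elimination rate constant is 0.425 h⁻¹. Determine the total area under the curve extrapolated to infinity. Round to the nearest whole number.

AUC = 154 mg/L·h

Trapezoidal AUC_0→3.25:
  [0→1]: (0.00+46.98)/2 × 1 = 23.49
  [1→3]: (46.98+24.77)/2 × 2 = 71.75
  [3→3.25]: (24.77+22.33)/2 × 0.25 = 5.8875
  Sum = 101.1275 mg/L·h
Extrapolated tail: C_last / k_e = 22.33 / 0.425 = 52.541
AUC_0→∞ = 101.1275 + 52.541 = 153.6685 mg/L·h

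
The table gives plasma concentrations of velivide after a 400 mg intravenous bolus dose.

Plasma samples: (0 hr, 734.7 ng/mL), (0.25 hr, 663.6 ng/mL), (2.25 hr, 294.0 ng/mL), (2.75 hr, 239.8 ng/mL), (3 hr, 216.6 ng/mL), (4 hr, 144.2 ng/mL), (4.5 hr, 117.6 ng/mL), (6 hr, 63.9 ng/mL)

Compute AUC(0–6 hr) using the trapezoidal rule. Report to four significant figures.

AUC = 1705 ng/mL·hr

Trapezoidal AUC_0→6:
  [0→0.25]: (734.7+663.6)/2 × 0.25 = 174.7875
  [0.25→2.25]: (663.6+294.0)/2 × 2 = 957.6
  [2.25→2.75]: (294.0+239.8)/2 × 0.5 = 133.45
  [2.75→3]: (239.8+216.6)/2 × 0.25 = 57.05
  [3→4]: (216.6+144.2)/2 × 1 = 180.4
  [4→4.5]: (144.2+117.6)/2 × 0.5 = 65.45
  [4.5→6]: (117.6+63.9)/2 × 1.5 = 136.125
  Sum = 1704.8625 ng/mL·hr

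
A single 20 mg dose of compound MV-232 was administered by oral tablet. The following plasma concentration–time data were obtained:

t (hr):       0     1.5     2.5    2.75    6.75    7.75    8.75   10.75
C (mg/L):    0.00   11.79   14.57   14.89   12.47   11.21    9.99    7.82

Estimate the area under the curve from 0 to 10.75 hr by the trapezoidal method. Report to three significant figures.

Trapezoidal AUC_0→10.75:
  [0→1.5]: (0.00+11.79)/2 × 1.5 = 8.8425
  [1.5→2.5]: (11.79+14.57)/2 × 1 = 13.18
  [2.5→2.75]: (14.57+14.89)/2 × 0.25 = 3.6825
  [2.75→6.75]: (14.89+12.47)/2 × 4 = 54.72
  [6.75→7.75]: (12.47+11.21)/2 × 1 = 11.84
  [7.75→8.75]: (11.21+9.99)/2 × 1 = 10.6
  [8.75→10.75]: (9.99+7.82)/2 × 2 = 17.81
  Sum = 120.675 mg/L·hr

AUC = 121 mg/L·hr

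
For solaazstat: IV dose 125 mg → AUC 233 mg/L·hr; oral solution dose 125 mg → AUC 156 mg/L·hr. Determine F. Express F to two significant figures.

F = 0.67

F = (AUC_ev / D_ev) / (AUC_iv / D_iv)
  = (156/125) / (233/125)
  = 1.248 / 1.864 = 0.6695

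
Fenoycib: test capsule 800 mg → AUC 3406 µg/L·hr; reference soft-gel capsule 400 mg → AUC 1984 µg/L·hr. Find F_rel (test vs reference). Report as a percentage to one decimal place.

F_rel = 85.8%

F_rel = (AUC_test/D_test) / (AUC_ref/D_ref)
      = (3406/800) / (1984/400)
      = 4.2575 / 4.96 = 0.8584 = 85.84%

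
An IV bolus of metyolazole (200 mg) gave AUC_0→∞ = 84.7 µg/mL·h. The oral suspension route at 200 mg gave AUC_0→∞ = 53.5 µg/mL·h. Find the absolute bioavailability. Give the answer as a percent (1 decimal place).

F = 63.2%

F = (AUC_ev / D_ev) / (AUC_iv / D_iv)
  = (53.5/200) / (84.7/200)
  = 0.2675 / 0.4235 = 0.6316
  = 63.16%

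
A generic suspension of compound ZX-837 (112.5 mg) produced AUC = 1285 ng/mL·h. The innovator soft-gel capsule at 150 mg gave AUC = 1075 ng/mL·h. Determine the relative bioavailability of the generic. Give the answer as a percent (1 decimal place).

F_rel = 159.4%

F_rel = (AUC_test/D_test) / (AUC_ref/D_ref)
      = (1285/112.5) / (1075/150)
      = 11.4222 / 7.16667 = 1.5938 = 159.38%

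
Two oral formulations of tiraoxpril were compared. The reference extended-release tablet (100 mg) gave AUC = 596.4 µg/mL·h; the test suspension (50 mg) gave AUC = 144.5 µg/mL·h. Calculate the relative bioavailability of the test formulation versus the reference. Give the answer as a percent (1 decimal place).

F_rel = 48.5%

F_rel = (AUC_test/D_test) / (AUC_ref/D_ref)
      = (144.5/50) / (596.4/100)
      = 2.89 / 5.964 = 0.4846 = 48.46%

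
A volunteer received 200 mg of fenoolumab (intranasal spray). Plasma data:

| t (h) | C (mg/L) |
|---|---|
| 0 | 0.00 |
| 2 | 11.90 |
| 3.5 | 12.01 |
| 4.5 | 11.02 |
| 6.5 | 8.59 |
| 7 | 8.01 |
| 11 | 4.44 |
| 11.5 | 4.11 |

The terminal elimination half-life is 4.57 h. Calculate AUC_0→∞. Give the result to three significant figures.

Trapezoidal AUC_0→11.5:
  [0→2]: (0.00+11.90)/2 × 2 = 11.9
  [2→3.5]: (11.90+12.01)/2 × 1.5 = 17.9325
  [3.5→4.5]: (12.01+11.02)/2 × 1 = 11.515
  [4.5→6.5]: (11.02+8.59)/2 × 2 = 19.61
  [6.5→7]: (8.59+8.01)/2 × 0.5 = 4.15
  [7→11]: (8.01+4.44)/2 × 4 = 24.9
  [11→11.5]: (4.44+4.11)/2 × 0.5 = 2.1375
  Sum = 92.145 mg/L·h
k_e = ln2 / t½ = 0.693147 / 4.57 = 0.1517 h^-1
Extrapolated tail: C_last / k_e = 4.11 / 0.1517 = 27.093
AUC_0→∞ = 92.145 + 27.093 = 119.238 mg/L·h

AUC = 119 mg/L·h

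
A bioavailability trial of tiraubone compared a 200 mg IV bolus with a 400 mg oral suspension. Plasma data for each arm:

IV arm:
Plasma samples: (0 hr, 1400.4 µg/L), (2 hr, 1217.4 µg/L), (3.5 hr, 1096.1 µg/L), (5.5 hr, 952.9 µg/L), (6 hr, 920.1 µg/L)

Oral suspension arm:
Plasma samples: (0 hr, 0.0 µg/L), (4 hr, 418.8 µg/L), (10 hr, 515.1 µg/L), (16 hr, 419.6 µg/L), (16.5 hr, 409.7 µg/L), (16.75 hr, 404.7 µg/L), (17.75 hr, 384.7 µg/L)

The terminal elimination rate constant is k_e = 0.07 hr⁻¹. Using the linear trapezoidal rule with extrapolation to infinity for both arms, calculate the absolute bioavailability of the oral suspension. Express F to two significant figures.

F = 0.32

Trapezoidal AUC_0→6 (IV):
  [0→2]: (1400.4+1217.4)/2 × 2 = 2617.8
  [2→3.5]: (1217.4+1096.1)/2 × 1.5 = 1735.125
  [3.5→5.5]: (1096.1+952.9)/2 × 2 = 2049.0
  [5.5→6]: (952.9+920.1)/2 × 0.5 = 468.25
  Sum = 6870.175 µg/L·hr
IV tail: 920.1/0.07 = 13144.286; AUC_iv,0→∞ = 6870.175 + 13144.286 = 20014.461 µg/L·hr
Trapezoidal AUC_0→17.75 (oral suspension):
  [0→4]: (0.0+418.8)/2 × 4 = 837.6
  [4→10]: (418.8+515.1)/2 × 6 = 2801.7
  [10→16]: (515.1+419.6)/2 × 6 = 2804.1
  [16→16.5]: (419.6+409.7)/2 × 0.5 = 207.325
  [16.5→16.75]: (409.7+404.7)/2 × 0.25 = 101.8
  [16.75→17.75]: (404.7+384.7)/2 × 1 = 394.7
  Sum = 7147.225 µg/L·hr
oral suspension tail: 384.7/0.07 = 5495.714; AUC_ev,0→∞ = 7147.225 + 5495.714 = 12642.939 µg/L·hr
F = (AUC_ev/D_ev)/(AUC_iv/D_iv) = (12642.939/400)/(20014.461/200) = 31.6073/100.072 = 0.3158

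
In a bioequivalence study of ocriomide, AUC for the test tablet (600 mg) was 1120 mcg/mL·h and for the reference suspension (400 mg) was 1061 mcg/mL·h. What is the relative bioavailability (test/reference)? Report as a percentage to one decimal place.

F_rel = 70.4%

F_rel = (AUC_test/D_test) / (AUC_ref/D_ref)
      = (1120/600) / (1061/400)
      = 1.86667 / 2.6525 = 0.7037 = 70.37%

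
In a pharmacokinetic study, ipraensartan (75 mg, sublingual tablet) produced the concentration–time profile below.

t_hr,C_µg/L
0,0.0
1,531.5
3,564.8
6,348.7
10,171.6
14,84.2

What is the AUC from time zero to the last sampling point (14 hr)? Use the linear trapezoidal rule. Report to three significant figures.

Trapezoidal AUC_0→14:
  [0→1]: (0.0+531.5)/2 × 1 = 265.75
  [1→3]: (531.5+564.8)/2 × 2 = 1096.3
  [3→6]: (564.8+348.7)/2 × 3 = 1370.25
  [6→10]: (348.7+171.6)/2 × 4 = 1040.6
  [10→14]: (171.6+84.2)/2 × 4 = 511.6
  Sum = 4284.5 µg/L·hr

AUC = 4280 µg/L·hr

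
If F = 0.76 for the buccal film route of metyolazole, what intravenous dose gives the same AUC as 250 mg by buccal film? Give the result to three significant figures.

D_iv = 190 mg

Systemic exposure from an extravascular dose = F × D_ev, so the equivalent IV dose is F × D_ev.
D_iv = F × D_ev = 0.76 × 250 = 190 mg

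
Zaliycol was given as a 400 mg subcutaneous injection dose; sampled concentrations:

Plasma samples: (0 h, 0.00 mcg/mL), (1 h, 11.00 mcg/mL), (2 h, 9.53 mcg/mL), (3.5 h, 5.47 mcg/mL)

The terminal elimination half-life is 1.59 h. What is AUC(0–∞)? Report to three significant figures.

Trapezoidal AUC_0→3.5:
  [0→1]: (0.00+11.00)/2 × 1 = 5.5
  [1→2]: (11.00+9.53)/2 × 1 = 10.265
  [2→3.5]: (9.53+5.47)/2 × 1.5 = 11.25
  Sum = 27.015 mcg/mL·h
k_e = ln2 / t½ = 0.693147 / 1.59 = 0.4359 h^-1
Extrapolated tail: C_last / k_e = 5.47 / 0.4359 = 12.549
AUC_0→∞ = 27.015 + 12.549 = 39.564 mcg/mL·h

AUC = 39.6 mcg/mL·h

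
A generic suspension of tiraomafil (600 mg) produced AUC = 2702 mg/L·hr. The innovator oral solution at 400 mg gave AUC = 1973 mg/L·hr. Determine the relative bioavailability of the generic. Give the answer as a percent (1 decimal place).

F_rel = (AUC_test/D_test) / (AUC_ref/D_ref)
      = (2702/600) / (1973/400)
      = 4.50333 / 4.9325 = 0.9130 = 91.30%

F_rel = 91.3%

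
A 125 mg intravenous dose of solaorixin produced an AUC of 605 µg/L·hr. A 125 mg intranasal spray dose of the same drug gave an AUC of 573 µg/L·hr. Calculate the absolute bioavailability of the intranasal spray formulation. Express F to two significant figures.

F = (AUC_ev / D_ev) / (AUC_iv / D_iv)
  = (573/125) / (605/125)
  = 4.584 / 4.84 = 0.9471

F = 0.95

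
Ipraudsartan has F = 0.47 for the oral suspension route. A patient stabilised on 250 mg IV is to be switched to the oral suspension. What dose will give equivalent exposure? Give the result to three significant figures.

D_oral = 532 mg

For equal systemic exposure: F × D_ev = D_iv
D_ev = D_iv / F = 250 / 0.47 = 531.915 mg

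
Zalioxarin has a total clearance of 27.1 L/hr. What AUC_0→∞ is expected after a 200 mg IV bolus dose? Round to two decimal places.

AUC = 7.38 mg/L·hr

AUC_0→∞ = Dose_iv / CL
        = 200 / 27.1 = 7.38007 mg/L·hr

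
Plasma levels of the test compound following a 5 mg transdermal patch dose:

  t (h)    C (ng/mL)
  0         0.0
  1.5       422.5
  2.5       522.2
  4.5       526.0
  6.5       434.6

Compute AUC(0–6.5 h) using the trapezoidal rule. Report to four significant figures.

Trapezoidal AUC_0→6.5:
  [0→1.5]: (0.0+422.5)/2 × 1.5 = 316.875
  [1.5→2.5]: (422.5+522.2)/2 × 1 = 472.35
  [2.5→4.5]: (522.2+526.0)/2 × 2 = 1048.2
  [4.5→6.5]: (526.0+434.6)/2 × 2 = 960.6
  Sum = 2798.025 ng/mL·h

AUC = 2798 ng/mL·h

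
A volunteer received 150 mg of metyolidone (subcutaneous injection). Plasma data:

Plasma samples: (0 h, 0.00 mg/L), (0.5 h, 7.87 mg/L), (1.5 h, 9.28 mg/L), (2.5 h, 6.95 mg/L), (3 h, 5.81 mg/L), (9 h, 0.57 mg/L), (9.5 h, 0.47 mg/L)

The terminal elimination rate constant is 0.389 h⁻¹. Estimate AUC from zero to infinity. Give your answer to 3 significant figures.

AUC = 42.5 mg/L·h

Trapezoidal AUC_0→9.5:
  [0→0.5]: (0.00+7.87)/2 × 0.5 = 1.9675
  [0.5→1.5]: (7.87+9.28)/2 × 1 = 8.575
  [1.5→2.5]: (9.28+6.95)/2 × 1 = 8.115
  [2.5→3]: (6.95+5.81)/2 × 0.5 = 3.19
  [3→9]: (5.81+0.57)/2 × 6 = 19.14
  [9→9.5]: (0.57+0.47)/2 × 0.5 = 0.26
  Sum = 41.2475 mg/L·h
Extrapolated tail: C_last / k_e = 0.47 / 0.389 = 1.208
AUC_0→∞ = 41.2475 + 1.208 = 42.4555 mg/L·h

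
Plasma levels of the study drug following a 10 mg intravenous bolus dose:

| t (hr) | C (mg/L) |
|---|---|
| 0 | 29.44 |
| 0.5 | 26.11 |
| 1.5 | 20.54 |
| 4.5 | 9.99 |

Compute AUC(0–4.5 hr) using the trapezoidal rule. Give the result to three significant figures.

AUC = 83.0 mg/L·hr

Trapezoidal AUC_0→4.5:
  [0→0.5]: (29.44+26.11)/2 × 0.5 = 13.8875
  [0.5→1.5]: (26.11+20.54)/2 × 1 = 23.325
  [1.5→4.5]: (20.54+9.99)/2 × 3 = 45.795
  Sum = 83.0075 mg/L·hr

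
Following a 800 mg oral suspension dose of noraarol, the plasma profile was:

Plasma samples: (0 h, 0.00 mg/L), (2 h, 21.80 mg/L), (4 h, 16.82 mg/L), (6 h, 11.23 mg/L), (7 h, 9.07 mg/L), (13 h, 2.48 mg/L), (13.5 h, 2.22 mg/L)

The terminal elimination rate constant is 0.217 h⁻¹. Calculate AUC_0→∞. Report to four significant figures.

Trapezoidal AUC_0→13.5:
  [0→2]: (0.00+21.80)/2 × 2 = 21.8
  [2→4]: (21.80+16.82)/2 × 2 = 38.62
  [4→6]: (16.82+11.23)/2 × 2 = 28.05
  [6→7]: (11.23+9.07)/2 × 1 = 10.15
  [7→13]: (9.07+2.48)/2 × 6 = 34.65
  [13→13.5]: (2.48+2.22)/2 × 0.5 = 1.175
  Sum = 134.445 mg/L·h
Extrapolated tail: C_last / k_e = 2.22 / 0.217 = 10.230
AUC_0→∞ = 134.445 + 10.230 = 144.675 mg/L·h

AUC = 144.7 mg/L·h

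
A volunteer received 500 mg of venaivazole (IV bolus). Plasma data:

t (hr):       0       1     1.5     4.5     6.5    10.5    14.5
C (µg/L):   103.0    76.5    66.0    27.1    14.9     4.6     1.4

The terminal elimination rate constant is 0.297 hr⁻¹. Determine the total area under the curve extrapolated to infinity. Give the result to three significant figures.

AUC = 363 µg/L·hr

Trapezoidal AUC_0→14.5:
  [0→1]: (103.0+76.5)/2 × 1 = 89.75
  [1→1.5]: (76.5+66.0)/2 × 0.5 = 35.625
  [1.5→4.5]: (66.0+27.1)/2 × 3 = 139.65
  [4.5→6.5]: (27.1+14.9)/2 × 2 = 42.0
  [6.5→10.5]: (14.9+4.6)/2 × 4 = 39.0
  [10.5→14.5]: (4.6+1.4)/2 × 4 = 12.0
  Sum = 358.025 µg/L·hr
Extrapolated tail: C_last / k_e = 1.4 / 0.297 = 4.714
AUC_0→∞ = 358.025 + 4.714 = 362.739 µg/L·hr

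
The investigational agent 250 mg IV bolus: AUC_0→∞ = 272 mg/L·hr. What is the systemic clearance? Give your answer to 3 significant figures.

CL = Dose_iv / AUC_0→∞
   = 250 / 272 = 0.919118 L/hr

CL = 0.919 L/hr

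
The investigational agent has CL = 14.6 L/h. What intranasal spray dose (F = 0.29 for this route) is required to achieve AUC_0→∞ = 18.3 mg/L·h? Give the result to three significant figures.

Dose = 921 mg

Dose = CL × AUC_0→∞ / F
     = 14.6 × 18.3 / 0.29 = 921.31 mg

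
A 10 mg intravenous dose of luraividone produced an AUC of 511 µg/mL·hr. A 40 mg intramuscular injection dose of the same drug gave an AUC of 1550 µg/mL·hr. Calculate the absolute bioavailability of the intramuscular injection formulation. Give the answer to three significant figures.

F = 0.758

F = (AUC_ev / D_ev) / (AUC_iv / D_iv)
  = (1550/40) / (511/10)
  = 38.75 / 51.1 = 0.7583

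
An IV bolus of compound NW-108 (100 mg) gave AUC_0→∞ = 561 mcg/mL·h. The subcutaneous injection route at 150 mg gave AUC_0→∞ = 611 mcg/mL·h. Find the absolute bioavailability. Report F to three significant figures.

F = 0.726

F = (AUC_ev / D_ev) / (AUC_iv / D_iv)
  = (611/150) / (561/100)
  = 4.07333 / 5.61 = 0.7261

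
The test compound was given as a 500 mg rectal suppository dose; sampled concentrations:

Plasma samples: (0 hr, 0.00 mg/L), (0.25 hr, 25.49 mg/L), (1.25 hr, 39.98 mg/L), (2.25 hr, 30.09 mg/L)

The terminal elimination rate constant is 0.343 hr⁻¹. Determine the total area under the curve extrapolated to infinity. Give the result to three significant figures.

AUC = 159 mg/L·hr

Trapezoidal AUC_0→2.25:
  [0→0.25]: (0.00+25.49)/2 × 0.25 = 3.18625
  [0.25→1.25]: (25.49+39.98)/2 × 1 = 32.735
  [1.25→2.25]: (39.98+30.09)/2 × 1 = 35.035
  Sum = 70.95625 mg/L·hr
Extrapolated tail: C_last / k_e = 30.09 / 0.343 = 87.726
AUC_0→∞ = 70.95625 + 87.726 = 158.68225 mg/L·hr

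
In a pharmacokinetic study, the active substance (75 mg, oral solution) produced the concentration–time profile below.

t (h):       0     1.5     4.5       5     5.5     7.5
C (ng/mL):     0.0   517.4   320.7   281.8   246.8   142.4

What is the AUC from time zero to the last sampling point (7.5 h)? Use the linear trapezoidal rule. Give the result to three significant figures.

Trapezoidal AUC_0→7.5:
  [0→1.5]: (0.0+517.4)/2 × 1.5 = 388.05
  [1.5→4.5]: (517.4+320.7)/2 × 3 = 1257.15
  [4.5→5]: (320.7+281.8)/2 × 0.5 = 150.625
  [5→5.5]: (281.8+246.8)/2 × 0.5 = 132.15
  [5.5→7.5]: (246.8+142.4)/2 × 2 = 389.2
  Sum = 2317.175 ng/mL·h

AUC = 2320 ng/mL·h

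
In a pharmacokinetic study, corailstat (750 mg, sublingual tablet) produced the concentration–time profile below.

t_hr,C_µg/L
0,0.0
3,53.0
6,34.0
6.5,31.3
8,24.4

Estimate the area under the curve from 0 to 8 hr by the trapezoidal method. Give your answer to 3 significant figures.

Trapezoidal AUC_0→8:
  [0→3]: (0.0+53.0)/2 × 3 = 79.5
  [3→6]: (53.0+34.0)/2 × 3 = 130.5
  [6→6.5]: (34.0+31.3)/2 × 0.5 = 16.325
  [6.5→8]: (31.3+24.4)/2 × 1.5 = 41.775
  Sum = 268.1 µg/L·hr

AUC = 268 µg/L·hr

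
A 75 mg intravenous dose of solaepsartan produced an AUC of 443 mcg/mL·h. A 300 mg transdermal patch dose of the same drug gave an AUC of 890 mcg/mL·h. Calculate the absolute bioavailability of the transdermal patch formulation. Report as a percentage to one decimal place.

F = 50.2%

F = (AUC_ev / D_ev) / (AUC_iv / D_iv)
  = (890/300) / (443/75)
  = 2.96667 / 5.90667 = 0.5023
  = 50.23%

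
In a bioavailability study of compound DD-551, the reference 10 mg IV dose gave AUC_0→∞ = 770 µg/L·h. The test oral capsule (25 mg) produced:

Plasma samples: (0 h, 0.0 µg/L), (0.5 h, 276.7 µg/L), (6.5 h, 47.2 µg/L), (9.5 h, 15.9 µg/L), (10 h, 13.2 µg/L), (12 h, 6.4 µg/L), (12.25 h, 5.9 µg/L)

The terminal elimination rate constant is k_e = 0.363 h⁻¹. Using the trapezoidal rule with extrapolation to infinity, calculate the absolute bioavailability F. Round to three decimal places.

F = 0.613

Trapezoidal AUC_0→12.25 (oral capsule):
  [0→0.5]: (0.0+276.7)/2 × 0.5 = 69.175
  [0.5→6.5]: (276.7+47.2)/2 × 6 = 971.7
  [6.5→9.5]: (47.2+15.9)/2 × 3 = 94.65
  [9.5→10]: (15.9+13.2)/2 × 0.5 = 7.275
  [10→12]: (13.2+6.4)/2 × 2 = 19.6
  [12→12.25]: (6.4+5.9)/2 × 0.25 = 1.5375
  Sum = 1163.9375 µg/L·h
Tail: C_last/k_e = 5.9/0.363 = 16.253
AUC_0→∞ (oral capsule) = 1163.9375 + 16.253 = 1180.1905 µg/L·h
F = (AUC_ev/D_ev)/(AUC_iv/D_iv) = (1180.1905/25)/(770/10) = 47.20762/77 = 0.6131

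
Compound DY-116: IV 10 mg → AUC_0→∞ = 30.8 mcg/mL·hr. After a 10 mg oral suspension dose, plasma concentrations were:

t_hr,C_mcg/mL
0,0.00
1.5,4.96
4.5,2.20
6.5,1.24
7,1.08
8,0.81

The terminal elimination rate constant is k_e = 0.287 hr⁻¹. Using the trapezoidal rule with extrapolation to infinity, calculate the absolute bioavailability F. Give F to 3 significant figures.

F = 0.722

Trapezoidal AUC_0→8 (oral suspension):
  [0→1.5]: (0.00+4.96)/2 × 1.5 = 3.72
  [1.5→4.5]: (4.96+2.20)/2 × 3 = 10.74
  [4.5→6.5]: (2.20+1.24)/2 × 2 = 3.44
  [6.5→7]: (1.24+1.08)/2 × 0.5 = 0.58
  [7→8]: (1.08+0.81)/2 × 1 = 0.945
  Sum = 19.425 mcg/mL·hr
Tail: C_last/k_e = 0.81/0.287 = 2.822
AUC_0→∞ (oral suspension) = 19.425 + 2.822 = 22.247 mcg/mL·hr
F = (AUC_ev/D_ev)/(AUC_iv/D_iv) = (22.247/10)/(30.8/10) = 2.2247/3.08 = 0.7223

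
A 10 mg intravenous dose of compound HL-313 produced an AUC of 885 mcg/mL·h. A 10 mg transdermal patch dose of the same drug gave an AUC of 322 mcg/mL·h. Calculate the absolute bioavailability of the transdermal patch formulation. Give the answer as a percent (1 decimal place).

F = 36.4%

F = (AUC_ev / D_ev) / (AUC_iv / D_iv)
  = (322/10) / (885/10)
  = 32.2 / 88.5 = 0.3638
  = 36.38%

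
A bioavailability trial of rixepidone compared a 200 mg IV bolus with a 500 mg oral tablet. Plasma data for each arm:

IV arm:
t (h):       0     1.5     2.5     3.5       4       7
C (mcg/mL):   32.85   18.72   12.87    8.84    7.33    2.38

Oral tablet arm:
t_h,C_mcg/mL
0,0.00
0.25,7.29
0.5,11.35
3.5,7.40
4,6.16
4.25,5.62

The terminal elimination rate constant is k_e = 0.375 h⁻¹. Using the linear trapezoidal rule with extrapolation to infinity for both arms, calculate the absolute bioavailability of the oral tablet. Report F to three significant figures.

Trapezoidal AUC_0→7 (IV):
  [0→1.5]: (32.85+18.72)/2 × 1.5 = 38.6775
  [1.5→2.5]: (18.72+12.87)/2 × 1 = 15.795
  [2.5→3.5]: (12.87+8.84)/2 × 1 = 10.855
  [3.5→4]: (8.84+7.33)/2 × 0.5 = 4.0425
  [4→7]: (7.33+2.38)/2 × 3 = 14.565
  Sum = 83.935 mcg/mL·h
IV tail: 2.38/0.375 = 6.347; AUC_iv,0→∞ = 83.935 + 6.347 = 90.282 mcg/mL·h
Trapezoidal AUC_0→4.25 (oral tablet):
  [0→0.25]: (0.00+7.29)/2 × 0.25 = 0.91125
  [0.25→0.5]: (7.29+11.35)/2 × 0.25 = 2.33
  [0.5→3.5]: (11.35+7.40)/2 × 3 = 28.125
  [3.5→4]: (7.40+6.16)/2 × 0.5 = 3.39
  [4→4.25]: (6.16+5.62)/2 × 0.25 = 1.4725
  Sum = 36.22875 mcg/mL·h
oral tablet tail: 5.62/0.375 = 14.987; AUC_ev,0→∞ = 36.22875 + 14.987 = 51.21575 mcg/mL·h
F = (AUC_ev/D_ev)/(AUC_iv/D_iv) = (51.21575/500)/(90.282/200) = 0.1024315/0.45141 = 0.2269

F = 0.227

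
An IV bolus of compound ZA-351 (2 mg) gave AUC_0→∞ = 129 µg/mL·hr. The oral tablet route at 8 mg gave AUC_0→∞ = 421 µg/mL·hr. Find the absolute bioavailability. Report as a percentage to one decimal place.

F = (AUC_ev / D_ev) / (AUC_iv / D_iv)
  = (421/8) / (129/2)
  = 52.625 / 64.5 = 0.8159
  = 81.59%

F = 81.6%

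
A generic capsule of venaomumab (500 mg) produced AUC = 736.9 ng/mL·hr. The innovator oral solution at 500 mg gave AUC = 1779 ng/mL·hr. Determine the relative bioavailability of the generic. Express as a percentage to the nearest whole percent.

F_rel = 41%

F_rel = (AUC_test/D_test) / (AUC_ref/D_ref)
      = (736.9/500) / (1779/500)
      = 1.4738 / 3.558 = 0.4142 = 41.42%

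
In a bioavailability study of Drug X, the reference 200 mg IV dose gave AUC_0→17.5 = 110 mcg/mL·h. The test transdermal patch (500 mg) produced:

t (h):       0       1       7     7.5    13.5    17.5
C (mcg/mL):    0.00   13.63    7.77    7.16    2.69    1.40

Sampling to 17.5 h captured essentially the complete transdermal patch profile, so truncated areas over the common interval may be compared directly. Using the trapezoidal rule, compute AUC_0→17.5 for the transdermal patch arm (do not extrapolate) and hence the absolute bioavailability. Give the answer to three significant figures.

Trapezoidal AUC_0→17.5 (transdermal patch):
  [0→1]: (0.00+13.63)/2 × 1 = 6.815
  [1→7]: (13.63+7.77)/2 × 6 = 64.2
  [7→7.5]: (7.77+7.16)/2 × 0.5 = 3.7325
  [7.5→13.5]: (7.16+2.69)/2 × 6 = 29.55
  [13.5→17.5]: (2.69+1.40)/2 × 4 = 8.18
  Sum = 112.4775 mcg/mL·h
F = (AUC_ev/D_ev)/(AUC_iv/D_iv) = (112.4775/500)/(110/200) = 0.224955/0.55 = 0.4090

F = 0.409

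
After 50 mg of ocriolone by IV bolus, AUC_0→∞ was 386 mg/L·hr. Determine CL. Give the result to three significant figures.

CL = 0.130 L/hr

CL = Dose_iv / AUC_0→∞
   = 50 / 386 = 0.129534 L/hr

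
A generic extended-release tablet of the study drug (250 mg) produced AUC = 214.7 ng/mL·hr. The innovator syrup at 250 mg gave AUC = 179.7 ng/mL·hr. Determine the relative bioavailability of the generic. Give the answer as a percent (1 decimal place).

F_rel = 119.5%

F_rel = (AUC_test/D_test) / (AUC_ref/D_ref)
      = (214.7/250) / (179.7/250)
      = 0.8588 / 0.7188 = 1.1948 = 119.48%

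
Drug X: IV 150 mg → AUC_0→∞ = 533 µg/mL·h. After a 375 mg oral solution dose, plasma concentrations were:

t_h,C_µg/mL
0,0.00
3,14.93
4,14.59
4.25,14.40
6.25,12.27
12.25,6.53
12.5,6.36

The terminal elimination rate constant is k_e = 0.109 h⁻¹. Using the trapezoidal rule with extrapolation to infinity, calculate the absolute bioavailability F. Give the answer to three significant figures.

Trapezoidal AUC_0→12.5 (oral solution):
  [0→3]: (0.00+14.93)/2 × 3 = 22.395
  [3→4]: (14.93+14.59)/2 × 1 = 14.76
  [4→4.25]: (14.59+14.40)/2 × 0.25 = 3.62375
  [4.25→6.25]: (14.40+12.27)/2 × 2 = 26.67
  [6.25→12.25]: (12.27+6.53)/2 × 6 = 56.4
  [12.25→12.5]: (6.53+6.36)/2 × 0.25 = 1.61125
  Sum = 125.46 µg/mL·h
Tail: C_last/k_e = 6.36/0.109 = 58.349
AUC_0→∞ (oral solution) = 125.46 + 58.349 = 183.809 µg/mL·h
F = (AUC_ev/D_ev)/(AUC_iv/D_iv) = (183.809/375)/(533/150) = 0.490157/3.55333 = 0.1379

F = 0.138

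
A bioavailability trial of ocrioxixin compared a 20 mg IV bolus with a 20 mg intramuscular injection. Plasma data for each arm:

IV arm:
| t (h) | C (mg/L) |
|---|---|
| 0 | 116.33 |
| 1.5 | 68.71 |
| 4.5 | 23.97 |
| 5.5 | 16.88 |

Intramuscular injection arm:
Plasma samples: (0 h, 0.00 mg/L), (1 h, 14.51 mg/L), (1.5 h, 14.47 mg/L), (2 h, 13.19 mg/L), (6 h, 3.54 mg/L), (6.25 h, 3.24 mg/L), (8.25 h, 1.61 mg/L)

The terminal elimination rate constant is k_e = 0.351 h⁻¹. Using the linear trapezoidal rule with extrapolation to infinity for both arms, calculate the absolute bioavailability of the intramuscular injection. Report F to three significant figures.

F = 0.188

Trapezoidal AUC_0→5.5 (IV):
  [0→1.5]: (116.33+68.71)/2 × 1.5 = 138.78
  [1.5→4.5]: (68.71+23.97)/2 × 3 = 139.02
  [4.5→5.5]: (23.97+16.88)/2 × 1 = 20.425
  Sum = 298.225 mg/L·h
IV tail: 16.88/0.351 = 48.091; AUC_iv,0→∞ = 298.225 + 48.091 = 346.316 mg/L·h
Trapezoidal AUC_0→8.25 (intramuscular injection):
  [0→1]: (0.00+14.51)/2 × 1 = 7.255
  [1→1.5]: (14.51+14.47)/2 × 0.5 = 7.245
  [1.5→2]: (14.47+13.19)/2 × 0.5 = 6.915
  [2→6]: (13.19+3.54)/2 × 4 = 33.46
  [6→6.25]: (3.54+3.24)/2 × 0.25 = 0.8475
  [6.25→8.25]: (3.24+1.61)/2 × 2 = 4.85
  Sum = 60.5725 mg/L·h
intramuscular injection tail: 1.61/0.351 = 4.587; AUC_ev,0→∞ = 60.5725 + 4.587 = 65.1595 mg/L·h
F = (AUC_ev/D_ev)/(AUC_iv/D_iv) = (65.1595/20)/(346.316/20) = 3.257975/17.3158 = 0.1882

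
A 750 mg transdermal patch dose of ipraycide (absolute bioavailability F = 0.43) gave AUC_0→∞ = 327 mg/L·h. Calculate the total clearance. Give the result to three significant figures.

CL = 0.986 L/h

CL = F × Dose / AUC_0→∞
   = 0.43 × 750 / 327 = 0.986239 L/h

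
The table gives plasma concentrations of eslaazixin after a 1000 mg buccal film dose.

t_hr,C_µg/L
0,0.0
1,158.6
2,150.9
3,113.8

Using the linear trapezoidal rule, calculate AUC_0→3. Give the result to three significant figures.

Trapezoidal AUC_0→3:
  [0→1]: (0.0+158.6)/2 × 1 = 79.3
  [1→2]: (158.6+150.9)/2 × 1 = 154.75
  [2→3]: (150.9+113.8)/2 × 1 = 132.35
  Sum = 366.4 µg/L·hr

AUC = 366 µg/L·hr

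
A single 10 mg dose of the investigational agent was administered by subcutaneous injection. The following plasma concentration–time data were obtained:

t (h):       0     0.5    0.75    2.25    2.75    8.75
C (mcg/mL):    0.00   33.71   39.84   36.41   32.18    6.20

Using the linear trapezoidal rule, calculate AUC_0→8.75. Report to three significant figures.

Trapezoidal AUC_0→8.75:
  [0→0.5]: (0.00+33.71)/2 × 0.5 = 8.4275
  [0.5→0.75]: (33.71+39.84)/2 × 0.25 = 9.19375
  [0.75→2.25]: (39.84+36.41)/2 × 1.5 = 57.1875
  [2.25→2.75]: (36.41+32.18)/2 × 0.5 = 17.1475
  [2.75→8.75]: (32.18+6.20)/2 × 6 = 115.14
  Sum = 207.09625 mcg/mL·h

AUC = 207 mcg/mL·h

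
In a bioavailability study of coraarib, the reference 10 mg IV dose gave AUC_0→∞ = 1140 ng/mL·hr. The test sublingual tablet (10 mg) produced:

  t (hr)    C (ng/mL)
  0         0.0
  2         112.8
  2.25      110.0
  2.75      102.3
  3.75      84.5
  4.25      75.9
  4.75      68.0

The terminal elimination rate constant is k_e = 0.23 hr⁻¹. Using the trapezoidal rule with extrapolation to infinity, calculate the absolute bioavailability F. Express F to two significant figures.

Trapezoidal AUC_0→4.75 (sublingual tablet):
  [0→2]: (0.0+112.8)/2 × 2 = 112.8
  [2→2.25]: (112.8+110.0)/2 × 0.25 = 27.85
  [2.25→2.75]: (110.0+102.3)/2 × 0.5 = 53.075
  [2.75→3.75]: (102.3+84.5)/2 × 1 = 93.4
  [3.75→4.25]: (84.5+75.9)/2 × 0.5 = 40.1
  [4.25→4.75]: (75.9+68.0)/2 × 0.5 = 35.975
  Sum = 363.2 ng/mL·hr
Tail: C_last/k_e = 68.0/0.23 = 295.652
AUC_0→∞ (sublingual tablet) = 363.2 + 295.652 = 658.852 ng/mL·hr
F = (AUC_ev/D_ev)/(AUC_iv/D_iv) = (658.852/10)/(1140/10) = 65.8852/114 = 0.5779

F = 0.58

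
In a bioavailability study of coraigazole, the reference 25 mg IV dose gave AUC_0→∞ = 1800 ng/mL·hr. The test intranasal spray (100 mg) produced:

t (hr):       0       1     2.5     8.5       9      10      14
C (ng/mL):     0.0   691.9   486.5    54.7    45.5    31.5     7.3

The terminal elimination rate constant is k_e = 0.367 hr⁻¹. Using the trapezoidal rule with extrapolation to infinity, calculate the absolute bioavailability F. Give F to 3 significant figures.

F = 0.419

Trapezoidal AUC_0→14 (intranasal spray):
  [0→1]: (0.0+691.9)/2 × 1 = 345.95
  [1→2.5]: (691.9+486.5)/2 × 1.5 = 883.8
  [2.5→8.5]: (486.5+54.7)/2 × 6 = 1623.6
  [8.5→9]: (54.7+45.5)/2 × 0.5 = 25.05
  [9→10]: (45.5+31.5)/2 × 1 = 38.5
  [10→14]: (31.5+7.3)/2 × 4 = 77.6
  Sum = 2994.5 ng/mL·hr
Tail: C_last/k_e = 7.3/0.367 = 19.891
AUC_0→∞ (intranasal spray) = 2994.5 + 19.891 = 3014.391 ng/mL·hr
F = (AUC_ev/D_ev)/(AUC_iv/D_iv) = (3014.391/100)/(1800/25) = 30.14391/72 = 0.4187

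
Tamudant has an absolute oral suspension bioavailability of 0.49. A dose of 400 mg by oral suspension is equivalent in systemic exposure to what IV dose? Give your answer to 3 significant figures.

Systemic exposure from an extravascular dose = F × D_ev, so the equivalent IV dose is F × D_ev.
D_iv = F × D_ev = 0.49 × 400 = 196 mg

D_iv = 196 mg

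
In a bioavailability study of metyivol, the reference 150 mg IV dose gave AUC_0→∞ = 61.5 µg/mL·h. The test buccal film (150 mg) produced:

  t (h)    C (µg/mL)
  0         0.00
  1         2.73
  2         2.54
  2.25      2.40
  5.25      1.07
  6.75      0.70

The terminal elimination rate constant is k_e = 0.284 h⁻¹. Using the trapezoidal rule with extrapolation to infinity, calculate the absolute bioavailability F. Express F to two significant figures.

Trapezoidal AUC_0→6.75 (buccal film):
  [0→1]: (0.00+2.73)/2 × 1 = 1.365
  [1→2]: (2.73+2.54)/2 × 1 = 2.635
  [2→2.25]: (2.54+2.40)/2 × 0.25 = 0.6175
  [2.25→5.25]: (2.40+1.07)/2 × 3 = 5.205
  [5.25→6.75]: (1.07+0.70)/2 × 1.5 = 1.3275
  Sum = 11.15 µg/mL·h
Tail: C_last/k_e = 0.70/0.284 = 2.465
AUC_0→∞ (buccal film) = 11.15 + 2.465 = 13.615 µg/mL·h
F = (AUC_ev/D_ev)/(AUC_iv/D_iv) = (13.615/150)/(61.5/150) = 0.0907667/0.41 = 0.2214

F = 0.22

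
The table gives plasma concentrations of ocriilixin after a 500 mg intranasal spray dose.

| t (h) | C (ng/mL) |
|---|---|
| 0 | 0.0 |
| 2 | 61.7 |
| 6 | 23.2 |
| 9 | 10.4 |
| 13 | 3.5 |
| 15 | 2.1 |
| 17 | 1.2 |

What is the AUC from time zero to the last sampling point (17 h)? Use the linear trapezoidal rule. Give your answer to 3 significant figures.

Trapezoidal AUC_0→17:
  [0→2]: (0.0+61.7)/2 × 2 = 61.7
  [2→6]: (61.7+23.2)/2 × 4 = 169.8
  [6→9]: (23.2+10.4)/2 × 3 = 50.4
  [9→13]: (10.4+3.5)/2 × 4 = 27.8
  [13→15]: (3.5+2.1)/2 × 2 = 5.6
  [15→17]: (2.1+1.2)/2 × 2 = 3.3
  Sum = 318.6 ng/mL·h

AUC = 319 ng/mL·h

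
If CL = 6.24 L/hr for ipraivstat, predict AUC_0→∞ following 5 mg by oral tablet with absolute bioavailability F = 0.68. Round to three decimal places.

AUC_0→∞ = F × Dose / CL
        = 0.68 × 5 / 6.24 = 0.544872 mg/L·hr

AUC = 0.545 mg/L·hr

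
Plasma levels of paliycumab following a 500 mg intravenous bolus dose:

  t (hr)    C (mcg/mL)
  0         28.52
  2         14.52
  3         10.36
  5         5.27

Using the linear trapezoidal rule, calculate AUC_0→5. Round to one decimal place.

Trapezoidal AUC_0→5:
  [0→2]: (28.52+14.52)/2 × 2 = 43.04
  [2→3]: (14.52+10.36)/2 × 1 = 12.44
  [3→5]: (10.36+5.27)/2 × 2 = 15.63
  Sum = 71.11 mcg/mL·hr

AUC = 71.1 mcg/mL·hr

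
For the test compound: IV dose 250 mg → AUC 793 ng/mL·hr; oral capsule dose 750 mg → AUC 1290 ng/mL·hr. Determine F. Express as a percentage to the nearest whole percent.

F = (AUC_ev / D_ev) / (AUC_iv / D_iv)
  = (1290/750) / (793/250)
  = 1.72 / 3.172 = 0.5422
  = 54.22%

F = 54%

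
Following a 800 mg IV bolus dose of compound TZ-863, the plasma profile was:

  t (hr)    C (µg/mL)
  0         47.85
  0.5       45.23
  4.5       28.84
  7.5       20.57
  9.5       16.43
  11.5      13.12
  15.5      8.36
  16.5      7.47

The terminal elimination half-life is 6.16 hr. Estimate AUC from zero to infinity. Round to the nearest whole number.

AUC = 429 µg/mL·hr

Trapezoidal AUC_0→16.5:
  [0→0.5]: (47.85+45.23)/2 × 0.5 = 23.27
  [0.5→4.5]: (45.23+28.84)/2 × 4 = 148.14
  [4.5→7.5]: (28.84+20.57)/2 × 3 = 74.115
  [7.5→9.5]: (20.57+16.43)/2 × 2 = 37.0
  [9.5→11.5]: (16.43+13.12)/2 × 2 = 29.55
  [11.5→15.5]: (13.12+8.36)/2 × 4 = 42.96
  [15.5→16.5]: (8.36+7.47)/2 × 1 = 7.915
  Sum = 362.95 µg/mL·hr
k_e = ln2 / t½ = 0.693147 / 6.16 = 0.1125 hr^-1
Extrapolated tail: C_last / k_e = 7.47 / 0.1125 = 66.400
AUC_0→∞ = 362.95 + 66.400 = 429.35 µg/mL·hr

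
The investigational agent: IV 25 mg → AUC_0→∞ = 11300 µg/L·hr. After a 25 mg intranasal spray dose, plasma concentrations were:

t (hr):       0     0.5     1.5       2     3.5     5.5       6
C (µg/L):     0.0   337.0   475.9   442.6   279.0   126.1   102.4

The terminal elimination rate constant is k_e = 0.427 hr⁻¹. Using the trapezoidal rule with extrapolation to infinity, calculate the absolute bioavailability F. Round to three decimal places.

Trapezoidal AUC_0→6 (intranasal spray):
  [0→0.5]: (0.0+337.0)/2 × 0.5 = 84.25
  [0.5→1.5]: (337.0+475.9)/2 × 1 = 406.45
  [1.5→2]: (475.9+442.6)/2 × 0.5 = 229.625
  [2→3.5]: (442.6+279.0)/2 × 1.5 = 541.2
  [3.5→5.5]: (279.0+126.1)/2 × 2 = 405.1
  [5.5→6]: (126.1+102.4)/2 × 0.5 = 57.125
  Sum = 1723.75 µg/L·hr
Tail: C_last/k_e = 102.4/0.427 = 239.813
AUC_0→∞ (intranasal spray) = 1723.75 + 239.813 = 1963.563 µg/L·hr
F = (AUC_ev/D_ev)/(AUC_iv/D_iv) = (1963.563/25)/(11300/25) = 78.54252/452 = 0.1738

F = 0.174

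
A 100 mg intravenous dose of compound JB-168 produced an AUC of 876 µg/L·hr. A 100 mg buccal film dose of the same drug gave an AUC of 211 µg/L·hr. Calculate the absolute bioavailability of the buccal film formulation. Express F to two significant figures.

F = 0.24

F = (AUC_ev / D_ev) / (AUC_iv / D_iv)
  = (211/100) / (876/100)
  = 2.11 / 8.76 = 0.2409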